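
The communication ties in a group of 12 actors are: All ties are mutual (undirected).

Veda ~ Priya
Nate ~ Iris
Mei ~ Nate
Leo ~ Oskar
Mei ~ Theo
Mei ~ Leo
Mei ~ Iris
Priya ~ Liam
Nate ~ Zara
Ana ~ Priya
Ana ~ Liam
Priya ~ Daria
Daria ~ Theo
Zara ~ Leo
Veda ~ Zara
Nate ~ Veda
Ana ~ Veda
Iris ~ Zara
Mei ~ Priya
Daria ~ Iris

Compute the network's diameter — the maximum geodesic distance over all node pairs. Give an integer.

4

Eccentricity of each node (its greatest distance to any other): Ana:4, Daria:4, Iris:3, Leo:3, Liam:4, Mei:2, Nate:3, Oskar:4, Priya:3, Theo:3, Veda:3, Zara:3.
The maximum eccentricity is 4, realized for instance by the pair Liam–Oskar via Liam – Priya – Mei – Leo – Oskar. So the diameter is 4.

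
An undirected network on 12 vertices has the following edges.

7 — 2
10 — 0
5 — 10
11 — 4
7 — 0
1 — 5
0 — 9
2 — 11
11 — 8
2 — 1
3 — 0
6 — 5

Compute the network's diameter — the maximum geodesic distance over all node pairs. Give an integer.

Eccentricity of each node (its greatest distance to any other): 0:4, 1:4, 2:3, 3:5, 4:5, 5:4, 6:5, 7:4, 8:5, 9:5, 10:5, 11:4.
The maximum eccentricity is 5, realized for instance by the pair 3–8 via 3 – 0 – 7 – 2 – 11 – 8. So the diameter is 5.

5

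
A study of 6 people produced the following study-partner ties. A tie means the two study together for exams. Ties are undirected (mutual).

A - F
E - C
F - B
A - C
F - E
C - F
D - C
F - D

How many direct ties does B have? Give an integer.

1

B is directly tied to F. That is 1 neighbor, so the degree of B is 1.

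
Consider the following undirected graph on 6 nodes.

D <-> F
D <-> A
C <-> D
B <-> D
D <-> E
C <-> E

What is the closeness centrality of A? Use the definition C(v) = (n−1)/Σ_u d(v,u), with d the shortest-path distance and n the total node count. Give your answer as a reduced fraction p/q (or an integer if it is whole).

5/9

Distances from A: B:2, C:2, D:1, E:2, F:2. Sum = 9.
n = 6, so closeness = 5/9.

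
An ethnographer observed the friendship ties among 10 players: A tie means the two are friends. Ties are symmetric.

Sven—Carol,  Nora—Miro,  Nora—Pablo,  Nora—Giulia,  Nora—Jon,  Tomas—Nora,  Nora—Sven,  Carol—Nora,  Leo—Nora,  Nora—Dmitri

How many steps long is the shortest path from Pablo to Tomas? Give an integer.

2

One shortest route is Pablo – Nora – Tomas, which uses 2 edges, and Pablo and Tomas are not directly tied, so nothing shorter exists. So d(Pablo,Tomas) = 2.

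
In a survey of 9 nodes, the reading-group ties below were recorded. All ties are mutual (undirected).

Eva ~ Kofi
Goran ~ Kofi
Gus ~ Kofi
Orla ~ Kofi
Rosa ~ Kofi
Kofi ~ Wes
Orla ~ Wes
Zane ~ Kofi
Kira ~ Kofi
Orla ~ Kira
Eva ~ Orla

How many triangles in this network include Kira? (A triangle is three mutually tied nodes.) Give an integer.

1

Kira's neighbors: Kofi and Orla.
Neighbor pairs that are themselves tied: Kira–Kofi–Orla. Each forms one triangle with Kira, for 1 in total.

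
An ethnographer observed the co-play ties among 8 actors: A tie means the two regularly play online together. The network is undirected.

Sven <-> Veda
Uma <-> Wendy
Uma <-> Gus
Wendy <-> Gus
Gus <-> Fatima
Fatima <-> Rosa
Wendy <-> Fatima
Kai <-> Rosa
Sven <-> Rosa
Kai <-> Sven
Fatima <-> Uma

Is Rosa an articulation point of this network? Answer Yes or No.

Yes

Removing Rosa leaves {Kai, Sven, and Veda} with no path to {Fatima, Gus, Uma, and Wendy}, so the network splits into 2 components. Rosa is a cut vertex.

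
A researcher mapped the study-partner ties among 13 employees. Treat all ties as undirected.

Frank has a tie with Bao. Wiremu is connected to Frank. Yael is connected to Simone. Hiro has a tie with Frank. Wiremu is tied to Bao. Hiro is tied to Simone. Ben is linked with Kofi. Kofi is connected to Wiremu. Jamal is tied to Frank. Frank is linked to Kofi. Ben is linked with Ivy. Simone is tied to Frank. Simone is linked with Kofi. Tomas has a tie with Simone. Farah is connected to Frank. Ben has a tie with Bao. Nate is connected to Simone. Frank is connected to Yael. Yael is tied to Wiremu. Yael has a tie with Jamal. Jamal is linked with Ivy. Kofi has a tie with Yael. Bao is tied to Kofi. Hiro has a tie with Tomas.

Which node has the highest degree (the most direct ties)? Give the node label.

Frank

Degrees — Bao:4, Ben:3, Farah:1, Frank:8, Hiro:3, Ivy:2, Jamal:3, Kofi:6, Nate:1, Simone:6, Tomas:2, Wiremu:4, Yael:5.
The maximum is 8, attained only by Frank.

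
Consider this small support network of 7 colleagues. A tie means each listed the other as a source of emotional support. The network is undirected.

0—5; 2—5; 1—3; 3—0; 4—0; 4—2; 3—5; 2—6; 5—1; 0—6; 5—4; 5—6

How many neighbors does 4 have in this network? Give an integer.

3

4 is directly tied to 0, 2, and 5. That is 3 neighbors, so the degree of 4 is 3.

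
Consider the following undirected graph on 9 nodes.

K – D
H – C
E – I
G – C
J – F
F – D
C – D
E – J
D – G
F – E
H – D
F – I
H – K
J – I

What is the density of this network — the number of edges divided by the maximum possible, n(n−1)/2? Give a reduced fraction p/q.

There are 14 edges and 9 nodes, so the maximum possible is C(9,2) = 36.
Density = 14/36 = 7/18.

7/18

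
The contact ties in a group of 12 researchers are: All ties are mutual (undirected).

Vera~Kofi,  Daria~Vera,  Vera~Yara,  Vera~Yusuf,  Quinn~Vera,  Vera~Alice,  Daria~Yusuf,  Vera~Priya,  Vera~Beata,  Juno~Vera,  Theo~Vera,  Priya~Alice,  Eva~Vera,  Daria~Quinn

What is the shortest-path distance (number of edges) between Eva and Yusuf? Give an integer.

2

One shortest route is Eva – Vera – Yusuf, which uses 2 edges, and Eva and Yusuf are not directly tied, so nothing shorter exists. So d(Eva,Yusuf) = 2.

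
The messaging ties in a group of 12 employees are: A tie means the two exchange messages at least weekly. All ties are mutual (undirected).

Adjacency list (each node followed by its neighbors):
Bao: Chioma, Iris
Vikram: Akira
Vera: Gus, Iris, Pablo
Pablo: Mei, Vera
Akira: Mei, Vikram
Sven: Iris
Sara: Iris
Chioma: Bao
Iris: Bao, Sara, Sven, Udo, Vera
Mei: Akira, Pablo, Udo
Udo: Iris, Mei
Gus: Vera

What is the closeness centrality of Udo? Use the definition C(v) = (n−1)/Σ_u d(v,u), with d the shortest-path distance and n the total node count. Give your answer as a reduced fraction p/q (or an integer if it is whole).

Distances from Udo: Akira:2, Bao:2, Chioma:3, Gus:3, Iris:1, Mei:1, Pablo:2, Sara:2, Sven:2, Vera:2, Vikram:3. Sum = 23.
n = 12, so closeness = 11/23.

11/23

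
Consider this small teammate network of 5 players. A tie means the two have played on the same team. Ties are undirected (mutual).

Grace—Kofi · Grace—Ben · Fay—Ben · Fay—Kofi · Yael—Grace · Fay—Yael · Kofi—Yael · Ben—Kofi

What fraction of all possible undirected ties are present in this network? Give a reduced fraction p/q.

4/5

There are 8 edges and 5 nodes, so the maximum possible is C(5,2) = 10.
Density = 8/10 = 4/5.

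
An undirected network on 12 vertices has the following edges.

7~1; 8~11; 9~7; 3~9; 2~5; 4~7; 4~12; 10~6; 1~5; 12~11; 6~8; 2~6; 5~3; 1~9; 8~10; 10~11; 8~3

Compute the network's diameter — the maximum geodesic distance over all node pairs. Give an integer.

Eccentricity of each node (its greatest distance to any other): 1:4, 2:4, 3:3, 4:4, 5:4, 6:4, 7:4, 8:3, 9:3, 10:4, 11:4, 12:4.
The maximum eccentricity is 4, realized for instance by the pair 2–12 via 2 – 6 – 10 – 11 – 12. So the diameter is 4.

4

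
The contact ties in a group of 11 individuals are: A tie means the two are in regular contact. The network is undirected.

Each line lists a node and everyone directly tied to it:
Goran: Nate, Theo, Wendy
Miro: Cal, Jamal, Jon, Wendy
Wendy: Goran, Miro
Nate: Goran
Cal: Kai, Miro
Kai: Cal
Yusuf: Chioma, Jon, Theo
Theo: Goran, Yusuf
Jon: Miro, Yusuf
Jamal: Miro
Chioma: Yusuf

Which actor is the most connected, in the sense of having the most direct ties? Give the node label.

Miro

Degrees — Cal:2, Chioma:1, Goran:3, Jamal:1, Jon:2, Kai:1, Miro:4, Nate:1, Theo:2, Wendy:2, Yusuf:3.
The maximum is 4, attained only by Miro.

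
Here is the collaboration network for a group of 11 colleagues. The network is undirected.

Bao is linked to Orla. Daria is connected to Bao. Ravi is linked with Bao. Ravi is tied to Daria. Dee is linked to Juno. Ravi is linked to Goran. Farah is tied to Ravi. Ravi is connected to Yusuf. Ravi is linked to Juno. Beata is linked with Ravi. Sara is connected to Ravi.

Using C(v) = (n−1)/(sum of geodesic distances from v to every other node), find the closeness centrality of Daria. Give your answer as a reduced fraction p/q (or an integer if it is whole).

10/19

Distances from Daria: Bao:1, Beata:2, Dee:3, Farah:2, Goran:2, Juno:2, Orla:2, Ravi:1, Sara:2, Yusuf:2. Sum = 19.
n = 11, so closeness = 10/19.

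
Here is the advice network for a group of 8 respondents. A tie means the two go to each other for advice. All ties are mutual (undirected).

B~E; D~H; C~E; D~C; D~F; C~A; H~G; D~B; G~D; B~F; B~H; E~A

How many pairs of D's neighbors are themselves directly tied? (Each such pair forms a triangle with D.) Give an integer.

3

D's neighbors: B, C, F, G, and H.
Neighbor pairs that are themselves tied: D–B–F; D–B–H; D–G–H. Each forms one triangle with D, for 3 in total.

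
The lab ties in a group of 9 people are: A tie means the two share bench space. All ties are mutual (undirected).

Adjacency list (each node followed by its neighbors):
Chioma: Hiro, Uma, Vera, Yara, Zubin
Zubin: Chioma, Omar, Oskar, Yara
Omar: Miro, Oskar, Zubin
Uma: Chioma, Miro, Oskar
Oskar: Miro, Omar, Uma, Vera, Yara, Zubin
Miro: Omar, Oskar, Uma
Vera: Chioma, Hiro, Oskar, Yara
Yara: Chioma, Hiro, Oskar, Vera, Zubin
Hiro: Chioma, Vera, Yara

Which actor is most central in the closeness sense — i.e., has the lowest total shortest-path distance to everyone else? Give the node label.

Oskar

Farness (sum of distances to all others) for each node — Chioma:11, Hiro:15, Miro:14, Omar:14, Oskar:10, Uma:13, Vera:12, Yara:11, Zubin:12.
The smallest farness is 10, for Oskar, so Oskar has the highest closeness.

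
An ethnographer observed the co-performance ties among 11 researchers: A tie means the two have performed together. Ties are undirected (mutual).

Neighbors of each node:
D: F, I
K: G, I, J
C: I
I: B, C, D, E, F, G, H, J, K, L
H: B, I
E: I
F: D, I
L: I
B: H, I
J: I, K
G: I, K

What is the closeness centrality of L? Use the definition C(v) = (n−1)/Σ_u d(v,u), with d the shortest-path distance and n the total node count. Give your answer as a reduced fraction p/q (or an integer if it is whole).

10/19

Distances from L: B:2, C:2, D:2, E:2, F:2, G:2, H:2, I:1, J:2, K:2. Sum = 19.
n = 11, so closeness = 10/19.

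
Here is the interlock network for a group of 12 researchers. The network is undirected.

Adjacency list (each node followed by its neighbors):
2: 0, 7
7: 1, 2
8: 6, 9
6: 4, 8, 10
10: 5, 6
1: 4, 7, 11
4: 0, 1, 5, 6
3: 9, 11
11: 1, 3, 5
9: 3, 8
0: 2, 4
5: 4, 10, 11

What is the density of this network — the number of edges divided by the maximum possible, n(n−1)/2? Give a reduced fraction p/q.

There are 15 edges and 12 nodes, so the maximum possible is C(12,2) = 66.
Density = 15/66 = 5/22.

5/22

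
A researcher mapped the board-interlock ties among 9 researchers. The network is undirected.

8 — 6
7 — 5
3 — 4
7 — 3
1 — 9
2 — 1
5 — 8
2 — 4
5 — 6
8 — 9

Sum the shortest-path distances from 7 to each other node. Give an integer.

18

Distances from 7: 1:4, 2:3, 3:1, 4:2, 5:1, 6:2, 8:2, 9:3.
Sum = 4 + 3 + 1 + 2 + 1 + 2 + 2 + 3 = 18.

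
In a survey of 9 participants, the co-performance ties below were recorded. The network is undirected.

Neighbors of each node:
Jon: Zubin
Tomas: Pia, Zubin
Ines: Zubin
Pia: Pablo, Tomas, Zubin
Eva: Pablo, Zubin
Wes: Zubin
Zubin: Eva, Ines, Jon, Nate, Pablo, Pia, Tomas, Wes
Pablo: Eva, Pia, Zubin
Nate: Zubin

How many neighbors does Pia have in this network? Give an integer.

3

Pia is directly tied to Pablo, Tomas, and Zubin. That is 3 neighbors, so the degree of Pia is 3.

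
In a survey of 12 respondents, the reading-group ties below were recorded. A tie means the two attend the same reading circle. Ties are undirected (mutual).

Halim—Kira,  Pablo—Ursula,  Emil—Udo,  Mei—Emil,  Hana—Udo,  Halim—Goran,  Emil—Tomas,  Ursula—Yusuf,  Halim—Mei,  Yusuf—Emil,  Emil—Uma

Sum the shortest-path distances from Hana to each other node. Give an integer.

Distances from Hana: Emil:2, Goran:5, Halim:4, Kira:5, Mei:3, Pablo:5, Tomas:3, Udo:1, Uma:3, Ursula:4, Yusuf:3.
Sum = 2 + 5 + 4 + 5 + 3 + 5 + 3 + 1 + 3 + 4 + 3 = 38.

38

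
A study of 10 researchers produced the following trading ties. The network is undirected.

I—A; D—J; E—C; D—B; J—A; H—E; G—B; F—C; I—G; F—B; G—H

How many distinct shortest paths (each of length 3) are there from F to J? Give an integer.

The shortest distance is 3, and the only length-3 path is F–B–D–J. So there is exactly 1 shortest path.

1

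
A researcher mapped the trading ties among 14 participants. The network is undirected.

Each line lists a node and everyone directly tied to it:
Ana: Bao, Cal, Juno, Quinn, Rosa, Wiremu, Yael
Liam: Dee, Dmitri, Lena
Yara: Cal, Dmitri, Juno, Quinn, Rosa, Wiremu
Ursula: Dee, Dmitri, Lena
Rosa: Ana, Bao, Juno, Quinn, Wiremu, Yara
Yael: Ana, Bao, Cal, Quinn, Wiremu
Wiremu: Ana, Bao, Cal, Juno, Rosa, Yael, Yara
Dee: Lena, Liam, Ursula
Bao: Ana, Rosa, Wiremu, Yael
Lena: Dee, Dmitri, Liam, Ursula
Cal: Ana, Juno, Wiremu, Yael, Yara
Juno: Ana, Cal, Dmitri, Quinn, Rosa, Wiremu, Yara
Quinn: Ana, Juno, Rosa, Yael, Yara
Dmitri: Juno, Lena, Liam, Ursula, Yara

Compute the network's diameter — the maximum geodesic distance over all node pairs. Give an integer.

Eccentricity of each node (its greatest distance to any other): Ana:4, Bao:5, Cal:4, Dee:5, Dmitri:3, Juno:3, Lena:4, Liam:4, Quinn:4, Rosa:4, Ursula:4, Wiremu:4, Yael:5, Yara:3.
The maximum eccentricity is 5, realized for instance by the pair Dee–Bao via Dee – Lena – Dmitri – Juno – Wiremu – Bao. So the diameter is 5.

5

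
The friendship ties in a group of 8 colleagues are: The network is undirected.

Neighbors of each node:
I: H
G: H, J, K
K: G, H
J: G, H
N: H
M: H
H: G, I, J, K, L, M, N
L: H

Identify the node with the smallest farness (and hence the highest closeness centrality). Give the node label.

H

Farness (sum of distances to all others) for each node — G:11, H:7, I:13, J:12, K:12, L:13, M:13, N:13.
The smallest farness is 7, for H, so H has the highest closeness.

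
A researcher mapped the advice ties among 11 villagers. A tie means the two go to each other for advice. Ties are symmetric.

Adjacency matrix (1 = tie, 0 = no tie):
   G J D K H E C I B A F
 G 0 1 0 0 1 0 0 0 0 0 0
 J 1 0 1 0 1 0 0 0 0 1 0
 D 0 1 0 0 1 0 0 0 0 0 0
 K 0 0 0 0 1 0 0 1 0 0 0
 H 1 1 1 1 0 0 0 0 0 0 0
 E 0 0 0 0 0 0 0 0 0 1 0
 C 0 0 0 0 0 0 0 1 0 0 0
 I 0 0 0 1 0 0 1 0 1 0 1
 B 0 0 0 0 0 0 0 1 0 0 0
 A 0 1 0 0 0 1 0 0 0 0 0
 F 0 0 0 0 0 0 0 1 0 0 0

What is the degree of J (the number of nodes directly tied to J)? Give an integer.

J is directly tied to A, D, G, and H. That is 4 neighbors, so the degree of J is 4.

4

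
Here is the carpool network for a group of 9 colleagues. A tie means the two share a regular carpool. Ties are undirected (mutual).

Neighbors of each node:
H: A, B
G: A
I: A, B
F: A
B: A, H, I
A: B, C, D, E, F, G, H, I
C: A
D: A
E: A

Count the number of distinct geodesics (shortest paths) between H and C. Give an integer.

1

The shortest distance is 2, and the only length-2 path is H–A–C. So there is exactly 1 shortest path.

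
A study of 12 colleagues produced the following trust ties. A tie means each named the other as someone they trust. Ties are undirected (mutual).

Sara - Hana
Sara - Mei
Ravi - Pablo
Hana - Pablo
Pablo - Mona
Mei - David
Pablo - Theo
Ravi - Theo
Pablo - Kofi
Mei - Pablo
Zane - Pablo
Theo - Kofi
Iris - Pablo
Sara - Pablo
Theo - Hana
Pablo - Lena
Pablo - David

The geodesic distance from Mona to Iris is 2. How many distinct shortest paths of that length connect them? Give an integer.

1

The shortest distance is 2, and the only length-2 path is Mona–Pablo–Iris. So there is exactly 1 shortest path.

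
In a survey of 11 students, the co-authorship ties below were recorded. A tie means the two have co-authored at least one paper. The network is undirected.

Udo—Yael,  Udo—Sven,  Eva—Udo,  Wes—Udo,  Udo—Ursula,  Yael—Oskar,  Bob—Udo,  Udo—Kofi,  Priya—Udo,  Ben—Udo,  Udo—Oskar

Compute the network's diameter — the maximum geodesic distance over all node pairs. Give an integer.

Eccentricity of each node (its greatest distance to any other): Ben:2, Bob:2, Eva:2, Kofi:2, Oskar:2, Priya:2, Sven:2, Udo:1, Ursula:2, Wes:2, Yael:2.
The maximum eccentricity is 2, realized for instance by the pair Ursula–Bob via Ursula – Udo – Bob. So the diameter is 2.

2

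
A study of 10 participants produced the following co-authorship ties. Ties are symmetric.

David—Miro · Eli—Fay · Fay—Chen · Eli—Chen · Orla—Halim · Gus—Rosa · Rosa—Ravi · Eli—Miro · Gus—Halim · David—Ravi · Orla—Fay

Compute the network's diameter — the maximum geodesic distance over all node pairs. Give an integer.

5

Eccentricity of each node (its greatest distance to any other): Chen:5, David:4, Eli:4, Fay:4, Gus:4, Halim:4, Miro:4, Orla:4, Ravi:4, Rosa:5.
The maximum eccentricity is 5, realized for instance by the pair Rosa–Chen via Rosa – Gus – Halim – Orla – Fay – Chen. So the diameter is 5.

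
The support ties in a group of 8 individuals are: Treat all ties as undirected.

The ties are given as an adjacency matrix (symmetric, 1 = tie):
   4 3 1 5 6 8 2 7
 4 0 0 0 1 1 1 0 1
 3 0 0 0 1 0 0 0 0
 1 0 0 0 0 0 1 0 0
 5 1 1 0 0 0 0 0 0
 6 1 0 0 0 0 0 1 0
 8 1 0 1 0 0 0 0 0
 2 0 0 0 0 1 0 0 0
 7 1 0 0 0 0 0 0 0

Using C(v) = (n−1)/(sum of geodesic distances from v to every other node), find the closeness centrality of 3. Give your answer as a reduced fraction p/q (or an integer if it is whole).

Distances from 3: 1:4, 2:4, 4:2, 5:1, 6:3, 7:3, 8:3. Sum = 20.
n = 8, so closeness = 7/20.

7/20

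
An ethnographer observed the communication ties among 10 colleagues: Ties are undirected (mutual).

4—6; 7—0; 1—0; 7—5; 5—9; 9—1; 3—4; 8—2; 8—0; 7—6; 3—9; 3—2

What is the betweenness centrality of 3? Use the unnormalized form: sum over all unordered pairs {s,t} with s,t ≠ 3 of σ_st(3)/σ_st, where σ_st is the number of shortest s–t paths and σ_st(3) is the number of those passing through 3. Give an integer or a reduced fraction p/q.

Pairs whose geodesics pass through 3 — 8–4: 1; 8–9: 1/2; 2–4: 1; 2–6: 1; 2–5: 1; 2–9: 1; 2–1: 1/2; 4–5: 1/2; 4–9: 1; 4–1: 1; 6–9: 1/2.
All other pairs contribute 0.
Summing the contributions gives betweenness(3) = 9.

9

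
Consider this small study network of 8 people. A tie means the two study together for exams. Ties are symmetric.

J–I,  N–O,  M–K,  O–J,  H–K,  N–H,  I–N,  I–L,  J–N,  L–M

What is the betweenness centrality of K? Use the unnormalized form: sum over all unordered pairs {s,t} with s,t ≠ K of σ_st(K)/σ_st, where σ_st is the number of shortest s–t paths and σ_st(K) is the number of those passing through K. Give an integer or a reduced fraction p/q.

Pairs whose geodesics pass through K — O–M: 1/3; L–H: 1/2; M–H: 1; M–N: 1/2.
All other pairs contribute 0.
Summing the contributions gives betweenness(K) = 7/3.

7/3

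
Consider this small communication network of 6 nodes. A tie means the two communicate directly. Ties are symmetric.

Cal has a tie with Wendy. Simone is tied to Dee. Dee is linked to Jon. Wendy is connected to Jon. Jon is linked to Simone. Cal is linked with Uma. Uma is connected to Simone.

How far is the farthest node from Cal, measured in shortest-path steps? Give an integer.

3

Distances from Cal: Dee:3, Jon:2, Simone:2, Uma:1, Wendy:1.
The largest is 3 (to Dee), so the eccentricity of Cal is 3.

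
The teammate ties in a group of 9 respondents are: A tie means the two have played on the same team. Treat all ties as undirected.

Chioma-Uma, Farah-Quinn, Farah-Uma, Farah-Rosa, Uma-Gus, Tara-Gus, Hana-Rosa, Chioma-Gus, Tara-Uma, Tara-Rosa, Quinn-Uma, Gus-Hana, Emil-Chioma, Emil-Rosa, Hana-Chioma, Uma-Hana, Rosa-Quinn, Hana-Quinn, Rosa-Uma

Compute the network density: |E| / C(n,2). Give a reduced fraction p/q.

19/36

There are 19 edges and 9 nodes, so the maximum possible is C(9,2) = 36.
Density = 19/36.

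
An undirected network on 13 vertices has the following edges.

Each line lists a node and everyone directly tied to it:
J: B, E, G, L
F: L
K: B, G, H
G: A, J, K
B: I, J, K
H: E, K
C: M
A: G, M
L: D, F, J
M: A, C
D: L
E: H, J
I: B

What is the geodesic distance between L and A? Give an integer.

One shortest route is L – J – G – A, which uses 3 edges, and at distance 2 from L we only reach {B, E, G}, which does not include A. So d(L,A) = 3.

3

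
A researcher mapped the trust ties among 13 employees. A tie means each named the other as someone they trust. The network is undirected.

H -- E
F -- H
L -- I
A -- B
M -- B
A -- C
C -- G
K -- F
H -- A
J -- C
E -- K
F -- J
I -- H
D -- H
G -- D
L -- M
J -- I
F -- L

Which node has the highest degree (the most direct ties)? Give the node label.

H

Degrees — A:3, B:2, C:3, D:2, E:2, F:4, G:2, H:5, I:3, J:3, K:2, L:3, M:2.
The maximum is 5, attained only by H.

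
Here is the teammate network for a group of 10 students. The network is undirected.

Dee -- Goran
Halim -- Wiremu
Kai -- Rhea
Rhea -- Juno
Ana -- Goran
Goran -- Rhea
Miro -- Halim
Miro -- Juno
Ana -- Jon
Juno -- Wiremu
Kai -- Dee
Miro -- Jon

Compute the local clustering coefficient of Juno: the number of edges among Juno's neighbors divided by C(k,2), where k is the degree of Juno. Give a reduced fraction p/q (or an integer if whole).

0

Juno's neighbors: Miro, Rhea, and Wiremu (k = 3).
Possible neighbor pairs: C(3,2) = 3. Edges among them: none → e = 0.
Clustering(Juno) = 0/3 = 0.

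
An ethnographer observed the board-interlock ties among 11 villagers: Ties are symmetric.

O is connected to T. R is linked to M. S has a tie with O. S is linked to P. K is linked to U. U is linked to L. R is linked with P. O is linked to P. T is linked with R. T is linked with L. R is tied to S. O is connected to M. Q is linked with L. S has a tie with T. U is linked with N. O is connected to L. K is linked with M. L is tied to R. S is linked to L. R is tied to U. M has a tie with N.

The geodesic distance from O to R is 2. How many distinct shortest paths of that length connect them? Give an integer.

5

The shortest distance is 2. The length-2 paths are: O–T–R; O–L–R; O–P–R; O–S–R; O–M–R.
That gives 5 distinct shortest paths.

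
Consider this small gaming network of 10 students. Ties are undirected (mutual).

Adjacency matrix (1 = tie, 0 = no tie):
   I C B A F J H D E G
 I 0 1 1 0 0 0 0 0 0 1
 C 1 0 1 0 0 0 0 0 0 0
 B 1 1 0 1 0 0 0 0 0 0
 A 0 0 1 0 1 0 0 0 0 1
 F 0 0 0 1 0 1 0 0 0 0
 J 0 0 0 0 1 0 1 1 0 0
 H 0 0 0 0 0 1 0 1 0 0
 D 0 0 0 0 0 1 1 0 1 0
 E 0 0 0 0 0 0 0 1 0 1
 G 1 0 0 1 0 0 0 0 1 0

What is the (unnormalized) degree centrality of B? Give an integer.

B is directly tied to A, C, and I. That is 3 neighbors, so the degree of B is 3.

3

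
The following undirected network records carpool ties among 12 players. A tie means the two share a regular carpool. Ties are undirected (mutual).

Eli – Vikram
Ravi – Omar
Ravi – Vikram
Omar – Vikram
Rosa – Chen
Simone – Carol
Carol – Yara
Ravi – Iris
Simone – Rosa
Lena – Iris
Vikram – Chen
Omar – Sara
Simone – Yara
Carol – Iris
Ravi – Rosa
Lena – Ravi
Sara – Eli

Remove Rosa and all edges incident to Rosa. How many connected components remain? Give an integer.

Rosa's neighbors (Chen, Ravi, and Simone) remain reachable from one another through other ties, so the rest of the network stays in one piece.

1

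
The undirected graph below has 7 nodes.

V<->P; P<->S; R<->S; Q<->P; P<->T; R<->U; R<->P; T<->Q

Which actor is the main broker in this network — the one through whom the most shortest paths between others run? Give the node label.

Unnormalized betweenness of each node: P:11, Q:0, R:5, S:0, T:0, U:0, V:0.
P has the largest value, 11, making it the main broker — the node through which the most shortest paths run.

P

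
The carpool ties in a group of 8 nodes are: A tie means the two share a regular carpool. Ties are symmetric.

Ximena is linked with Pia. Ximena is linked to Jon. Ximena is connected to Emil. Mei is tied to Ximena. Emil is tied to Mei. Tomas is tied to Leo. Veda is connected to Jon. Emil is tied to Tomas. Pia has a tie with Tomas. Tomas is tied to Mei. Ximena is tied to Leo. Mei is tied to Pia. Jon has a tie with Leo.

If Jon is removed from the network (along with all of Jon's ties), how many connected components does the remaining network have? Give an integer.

Without Jon, the remaining ties split the others into: {Emil, Leo, Mei, Pia, Tomas, Ximena}; {Veda}.
That's 2 separate components.

2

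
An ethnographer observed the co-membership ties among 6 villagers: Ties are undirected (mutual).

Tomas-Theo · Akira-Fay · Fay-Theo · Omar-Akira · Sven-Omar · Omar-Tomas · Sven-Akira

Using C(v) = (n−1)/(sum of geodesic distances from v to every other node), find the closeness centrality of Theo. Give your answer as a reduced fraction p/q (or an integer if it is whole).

Distances from Theo: Akira:2, Fay:1, Omar:2, Sven:3, Tomas:1. Sum = 9.
n = 6, so closeness = 5/9.

5/9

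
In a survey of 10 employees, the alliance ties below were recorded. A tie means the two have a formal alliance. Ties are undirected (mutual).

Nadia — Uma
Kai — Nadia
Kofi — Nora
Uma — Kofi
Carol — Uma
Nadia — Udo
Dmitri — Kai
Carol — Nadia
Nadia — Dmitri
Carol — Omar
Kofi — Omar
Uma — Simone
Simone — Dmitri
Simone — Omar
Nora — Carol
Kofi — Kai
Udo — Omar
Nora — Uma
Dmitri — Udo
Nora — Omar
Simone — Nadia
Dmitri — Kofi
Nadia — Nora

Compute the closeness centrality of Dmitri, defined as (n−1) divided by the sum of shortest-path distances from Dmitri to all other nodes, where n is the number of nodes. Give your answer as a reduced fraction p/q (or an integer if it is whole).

Distances from Dmitri: Carol:2, Kai:1, Kofi:1, Nadia:1, Nora:2, Omar:2, Simone:1, Udo:1, Uma:2. Sum = 13.
n = 10, so closeness = 9/13.

9/13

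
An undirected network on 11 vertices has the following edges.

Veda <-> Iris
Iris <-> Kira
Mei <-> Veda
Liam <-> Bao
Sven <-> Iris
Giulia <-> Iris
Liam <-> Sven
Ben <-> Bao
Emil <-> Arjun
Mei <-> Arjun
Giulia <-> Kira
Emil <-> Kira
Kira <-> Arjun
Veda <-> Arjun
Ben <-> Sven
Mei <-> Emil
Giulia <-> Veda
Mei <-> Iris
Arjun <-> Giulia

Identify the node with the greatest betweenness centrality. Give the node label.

Iris

Unnormalized betweenness of each node: Arjun:2, Bao:1/2, Ben:4, Emil:1/3, Giulia:19/12, Iris:25, Kira:17/4, Liam:4, Mei:17/4, Sven:43/2, Veda:19/12.
Iris has the largest value, 25, making it the main broker — the node through which the most shortest paths run.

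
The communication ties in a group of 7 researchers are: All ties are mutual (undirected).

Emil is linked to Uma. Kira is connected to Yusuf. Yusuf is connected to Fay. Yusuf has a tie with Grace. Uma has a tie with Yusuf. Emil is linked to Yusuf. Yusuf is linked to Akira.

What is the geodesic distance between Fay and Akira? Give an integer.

2

One shortest route is Fay – Yusuf – Akira, which uses 2 edges, and Fay and Akira are not directly tied, so nothing shorter exists. So d(Fay,Akira) = 2.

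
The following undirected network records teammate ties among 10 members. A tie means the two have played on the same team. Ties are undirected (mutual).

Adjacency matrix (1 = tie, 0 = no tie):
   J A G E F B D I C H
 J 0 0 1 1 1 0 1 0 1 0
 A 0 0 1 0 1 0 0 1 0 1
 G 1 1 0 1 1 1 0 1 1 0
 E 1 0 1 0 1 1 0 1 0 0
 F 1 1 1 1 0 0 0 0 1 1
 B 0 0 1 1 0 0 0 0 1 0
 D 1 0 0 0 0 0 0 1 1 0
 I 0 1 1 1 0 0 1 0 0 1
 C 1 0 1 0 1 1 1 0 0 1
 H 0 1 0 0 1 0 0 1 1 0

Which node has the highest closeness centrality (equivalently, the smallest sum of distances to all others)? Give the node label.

G

Farness (sum of distances to all others) for each node — A:14, B:15, C:12, D:15, E:13, F:12, G:11, H:14, I:13, J:13.
The smallest farness is 11, for G, so G has the highest closeness.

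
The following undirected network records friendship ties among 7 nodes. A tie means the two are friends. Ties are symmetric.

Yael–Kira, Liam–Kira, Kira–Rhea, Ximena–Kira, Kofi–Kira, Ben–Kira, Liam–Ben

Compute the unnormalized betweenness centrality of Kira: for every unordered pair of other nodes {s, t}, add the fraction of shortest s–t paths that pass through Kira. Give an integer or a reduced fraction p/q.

14

Pairs whose geodesics pass through Kira — Kofi–Yael: 1; Kofi–Ben: 1; Kofi–Ximena: 1; Kofi–Rhea: 1; Kofi–Liam: 1; Yael–Ben: 1; Yael–Ximena: 1; Yael–Rhea: 1; Yael–Liam: 1; Ben–Ximena: 1; Ben–Rhea: 1; Ximena–Rhea: 1; Ximena–Liam: 1; Rhea–Liam: 1.
All other pairs contribute 0.
Summing the contributions gives betweenness(Kira) = 14.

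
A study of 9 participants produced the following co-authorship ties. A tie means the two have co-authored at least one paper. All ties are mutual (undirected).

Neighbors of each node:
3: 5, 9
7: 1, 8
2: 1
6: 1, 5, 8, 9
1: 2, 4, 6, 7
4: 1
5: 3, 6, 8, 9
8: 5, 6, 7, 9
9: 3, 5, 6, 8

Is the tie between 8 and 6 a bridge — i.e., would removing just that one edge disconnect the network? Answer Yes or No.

No

Even without that edge, 8 still reaches 6 via 8 – 9 – 6, so the network stays connected. Not a bridge.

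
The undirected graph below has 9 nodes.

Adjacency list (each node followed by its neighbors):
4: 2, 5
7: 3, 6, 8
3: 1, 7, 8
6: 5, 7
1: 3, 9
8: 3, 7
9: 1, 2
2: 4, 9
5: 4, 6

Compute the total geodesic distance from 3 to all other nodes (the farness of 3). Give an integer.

Distances from 3: 1:1, 2:3, 4:4, 5:3, 6:2, 7:1, 8:1, 9:2.
Sum = 1 + 3 + 4 + 3 + 2 + 1 + 1 + 2 = 17.

17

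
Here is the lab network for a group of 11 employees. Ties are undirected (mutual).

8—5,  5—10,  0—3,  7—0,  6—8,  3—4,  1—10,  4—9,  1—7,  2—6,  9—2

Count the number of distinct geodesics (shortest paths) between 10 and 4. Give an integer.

The shortest distance is 5, and the only length-5 path is 10–1–7–0–3–4. So there is exactly 1 shortest path.

1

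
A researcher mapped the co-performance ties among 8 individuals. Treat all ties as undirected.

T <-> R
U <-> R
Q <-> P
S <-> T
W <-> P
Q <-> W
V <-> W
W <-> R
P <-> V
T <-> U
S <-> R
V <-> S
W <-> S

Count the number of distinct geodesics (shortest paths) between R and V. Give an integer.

2

The shortest distance is 2. The length-2 paths are: R–S–V; R–W–V.
That gives 2 distinct shortest paths.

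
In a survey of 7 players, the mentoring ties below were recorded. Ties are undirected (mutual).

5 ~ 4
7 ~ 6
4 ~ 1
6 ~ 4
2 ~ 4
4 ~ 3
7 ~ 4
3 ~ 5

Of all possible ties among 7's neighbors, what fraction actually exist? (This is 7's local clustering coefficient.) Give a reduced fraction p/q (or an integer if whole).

1

7's neighbors: 4 and 6 (k = 2).
Possible neighbor pairs: C(2,2) = 1. Edges among them: 4–6 → e = 1.
Clustering(7) = 1/1.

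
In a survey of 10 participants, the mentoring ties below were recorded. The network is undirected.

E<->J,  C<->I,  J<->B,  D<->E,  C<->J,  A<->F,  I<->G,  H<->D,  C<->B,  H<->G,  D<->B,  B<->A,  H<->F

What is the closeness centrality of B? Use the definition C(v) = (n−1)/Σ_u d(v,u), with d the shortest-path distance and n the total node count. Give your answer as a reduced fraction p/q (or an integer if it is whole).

3/5

Distances from B: A:1, C:1, D:1, E:2, F:2, G:3, H:2, I:2, J:1. Sum = 15.
n = 10, so closeness = 9/15 = 3/5.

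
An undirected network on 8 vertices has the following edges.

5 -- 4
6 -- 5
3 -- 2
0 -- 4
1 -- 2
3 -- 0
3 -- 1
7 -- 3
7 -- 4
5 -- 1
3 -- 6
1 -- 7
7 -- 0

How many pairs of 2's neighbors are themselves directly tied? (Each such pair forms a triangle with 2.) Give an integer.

1

2's neighbors: 1 and 3.
Neighbor pairs that are themselves tied: 2–1–3. Each forms one triangle with 2, for 1 in total.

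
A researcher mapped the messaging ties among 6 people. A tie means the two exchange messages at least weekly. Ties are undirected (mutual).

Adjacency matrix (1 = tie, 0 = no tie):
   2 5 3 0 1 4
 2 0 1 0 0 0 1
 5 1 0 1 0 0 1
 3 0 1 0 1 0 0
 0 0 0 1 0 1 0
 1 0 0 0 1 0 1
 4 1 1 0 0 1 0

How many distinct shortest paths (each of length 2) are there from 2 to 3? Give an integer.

The shortest distance is 2, and the only length-2 path is 2–5–3. So there is exactly 1 shortest path.

1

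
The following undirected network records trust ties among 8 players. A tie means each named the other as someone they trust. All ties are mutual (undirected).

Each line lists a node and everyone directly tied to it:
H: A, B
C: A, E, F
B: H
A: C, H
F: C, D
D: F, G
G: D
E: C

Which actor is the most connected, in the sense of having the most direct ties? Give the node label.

C

Degrees — A:2, B:1, C:3, D:2, E:1, F:2, G:1, H:2.
The maximum is 3, attained only by C.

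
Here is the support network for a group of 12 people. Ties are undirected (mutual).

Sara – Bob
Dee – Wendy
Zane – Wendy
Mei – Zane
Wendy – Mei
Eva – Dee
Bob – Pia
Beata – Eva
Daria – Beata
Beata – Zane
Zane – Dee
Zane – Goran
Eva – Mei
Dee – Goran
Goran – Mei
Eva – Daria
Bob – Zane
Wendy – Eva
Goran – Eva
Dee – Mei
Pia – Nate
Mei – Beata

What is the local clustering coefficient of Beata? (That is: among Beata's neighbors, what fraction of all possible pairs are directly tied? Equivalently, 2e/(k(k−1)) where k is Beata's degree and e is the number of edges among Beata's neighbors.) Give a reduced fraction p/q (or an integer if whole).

Beata's neighbors: Daria, Eva, Mei, and Zane (k = 4).
Possible neighbor pairs: C(4,2) = 6. Edges among them: Daria–Eva, Eva–Mei, Mei–Zane → e = 3.
Clustering(Beata) = 3/6 = 1/2.

1/2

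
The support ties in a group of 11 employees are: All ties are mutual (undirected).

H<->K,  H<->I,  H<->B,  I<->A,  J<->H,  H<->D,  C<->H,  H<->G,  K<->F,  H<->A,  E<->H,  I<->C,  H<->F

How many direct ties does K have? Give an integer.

2

K is directly tied to F and H. That is 2 neighbors, so the degree of K is 2.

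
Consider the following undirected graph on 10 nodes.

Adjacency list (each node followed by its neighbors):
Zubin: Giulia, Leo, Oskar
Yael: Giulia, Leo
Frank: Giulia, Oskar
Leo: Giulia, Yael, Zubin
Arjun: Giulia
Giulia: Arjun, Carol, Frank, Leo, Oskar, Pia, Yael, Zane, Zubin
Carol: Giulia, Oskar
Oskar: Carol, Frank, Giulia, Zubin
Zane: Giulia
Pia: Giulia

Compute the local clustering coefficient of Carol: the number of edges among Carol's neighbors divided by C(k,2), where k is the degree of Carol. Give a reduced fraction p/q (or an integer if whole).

1

Carol's neighbors: Giulia and Oskar (k = 2).
Possible neighbor pairs: C(2,2) = 1. Edges among them: Giulia–Oskar → e = 1.
Clustering(Carol) = 1/1.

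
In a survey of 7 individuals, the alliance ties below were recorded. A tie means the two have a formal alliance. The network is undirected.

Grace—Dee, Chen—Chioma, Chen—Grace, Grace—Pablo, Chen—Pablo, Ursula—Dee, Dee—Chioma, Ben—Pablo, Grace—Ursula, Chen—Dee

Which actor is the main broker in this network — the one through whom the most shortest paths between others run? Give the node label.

Pablo

Unnormalized betweenness of each node: Ben:0, Chen:7/2, Chioma:0, Dee:2, Grace:7/2, Pablo:5, Ursula:0.
Pablo has the largest value, 5, making it the main broker — the node through which the most shortest paths run.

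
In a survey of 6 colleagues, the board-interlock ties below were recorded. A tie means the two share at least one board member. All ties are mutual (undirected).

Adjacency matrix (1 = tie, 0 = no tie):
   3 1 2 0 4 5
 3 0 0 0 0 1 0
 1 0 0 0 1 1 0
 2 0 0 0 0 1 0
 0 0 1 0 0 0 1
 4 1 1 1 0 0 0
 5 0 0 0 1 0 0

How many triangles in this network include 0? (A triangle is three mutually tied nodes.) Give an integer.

0

0's neighbors are 1 and 5, but none of them are tied to each other, so no triangle contains 0.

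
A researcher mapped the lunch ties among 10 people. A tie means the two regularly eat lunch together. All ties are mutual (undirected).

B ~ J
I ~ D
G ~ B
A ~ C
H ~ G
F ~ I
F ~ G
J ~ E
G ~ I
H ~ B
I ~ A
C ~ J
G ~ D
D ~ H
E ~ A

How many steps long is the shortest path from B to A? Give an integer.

3

One shortest route is B – J – E – A, which uses 3 edges, and at distance 2 from B we only reach {C, D, E, F, I}, which does not include A. So d(B,A) = 3.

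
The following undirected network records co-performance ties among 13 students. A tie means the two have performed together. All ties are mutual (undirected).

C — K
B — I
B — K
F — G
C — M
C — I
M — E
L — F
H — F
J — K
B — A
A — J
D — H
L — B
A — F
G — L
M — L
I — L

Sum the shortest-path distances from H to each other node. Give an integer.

Distances from H: A:2, B:3, C:4, D:1, E:4, F:1, G:2, I:3, J:3, K:4, L:2, M:3.
Sum = 2 + 3 + 4 + 1 + 4 + 1 + 2 + 3 + 3 + 4 + 2 + 3 = 32.

32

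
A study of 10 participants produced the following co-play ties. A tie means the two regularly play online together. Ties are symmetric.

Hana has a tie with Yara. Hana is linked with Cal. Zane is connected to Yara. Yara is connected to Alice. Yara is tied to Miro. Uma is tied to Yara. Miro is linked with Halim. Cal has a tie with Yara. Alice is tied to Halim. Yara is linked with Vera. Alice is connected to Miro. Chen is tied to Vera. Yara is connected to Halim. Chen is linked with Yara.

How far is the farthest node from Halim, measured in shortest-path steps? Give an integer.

Distances from Halim: Alice:1, Cal:2, Chen:2, Hana:2, Miro:1, Uma:2, Vera:2, Yara:1, Zane:2.
The largest is 2 (to Uma, Cal, Hana, Zane, Vera, and Chen), so the eccentricity of Halim is 2.

2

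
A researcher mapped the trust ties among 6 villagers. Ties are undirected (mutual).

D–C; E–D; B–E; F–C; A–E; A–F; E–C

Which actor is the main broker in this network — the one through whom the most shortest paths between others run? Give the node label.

Unnormalized betweenness of each node: A:1, B:0, C:2, D:0, E:11/2, F:1/2.
E has the largest value, 11/2, making it the main broker — the node through which the most shortest paths run.

E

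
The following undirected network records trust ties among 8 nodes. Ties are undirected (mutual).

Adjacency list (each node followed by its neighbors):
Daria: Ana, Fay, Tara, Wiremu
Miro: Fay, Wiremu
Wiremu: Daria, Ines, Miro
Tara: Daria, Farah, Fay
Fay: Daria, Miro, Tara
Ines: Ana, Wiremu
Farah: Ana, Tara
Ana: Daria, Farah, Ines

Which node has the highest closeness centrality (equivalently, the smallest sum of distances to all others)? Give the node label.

Farness (sum of distances to all others) for each node — Ana:12, Daria:10, Farah:14, Fay:12, Ines:14, Miro:14, Tara:12, Wiremu:12.
The smallest farness is 10, for Daria, so Daria has the highest closeness.

Daria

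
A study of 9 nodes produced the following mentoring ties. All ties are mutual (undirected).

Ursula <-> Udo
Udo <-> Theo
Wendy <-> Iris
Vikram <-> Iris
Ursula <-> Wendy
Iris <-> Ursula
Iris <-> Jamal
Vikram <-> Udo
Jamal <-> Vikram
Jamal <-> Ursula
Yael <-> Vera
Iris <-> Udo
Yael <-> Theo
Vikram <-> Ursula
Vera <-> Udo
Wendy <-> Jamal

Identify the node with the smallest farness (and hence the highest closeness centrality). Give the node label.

Udo

Farness (sum of distances to all others) for each node — Iris:12, Jamal:16, Theo:16, Udo:11, Ursula:12, Vera:16, Vikram:13, Wendy:17, Yael:21.
The smallest farness is 11, for Udo, so Udo has the highest closeness.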